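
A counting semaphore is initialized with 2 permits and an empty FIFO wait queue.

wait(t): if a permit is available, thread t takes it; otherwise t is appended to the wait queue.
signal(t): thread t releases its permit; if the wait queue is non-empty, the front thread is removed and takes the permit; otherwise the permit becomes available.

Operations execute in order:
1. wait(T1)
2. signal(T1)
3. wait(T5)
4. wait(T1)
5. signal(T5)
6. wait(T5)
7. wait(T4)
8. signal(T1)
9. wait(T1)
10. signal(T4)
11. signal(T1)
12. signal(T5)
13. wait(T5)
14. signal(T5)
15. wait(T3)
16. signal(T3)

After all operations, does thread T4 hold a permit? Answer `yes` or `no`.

Answer: no

Derivation:
Step 1: wait(T1) -> count=1 queue=[] holders={T1}
Step 2: signal(T1) -> count=2 queue=[] holders={none}
Step 3: wait(T5) -> count=1 queue=[] holders={T5}
Step 4: wait(T1) -> count=0 queue=[] holders={T1,T5}
Step 5: signal(T5) -> count=1 queue=[] holders={T1}
Step 6: wait(T5) -> count=0 queue=[] holders={T1,T5}
Step 7: wait(T4) -> count=0 queue=[T4] holders={T1,T5}
Step 8: signal(T1) -> count=0 queue=[] holders={T4,T5}
Step 9: wait(T1) -> count=0 queue=[T1] holders={T4,T5}
Step 10: signal(T4) -> count=0 queue=[] holders={T1,T5}
Step 11: signal(T1) -> count=1 queue=[] holders={T5}
Step 12: signal(T5) -> count=2 queue=[] holders={none}
Step 13: wait(T5) -> count=1 queue=[] holders={T5}
Step 14: signal(T5) -> count=2 queue=[] holders={none}
Step 15: wait(T3) -> count=1 queue=[] holders={T3}
Step 16: signal(T3) -> count=2 queue=[] holders={none}
Final holders: {none} -> T4 not in holders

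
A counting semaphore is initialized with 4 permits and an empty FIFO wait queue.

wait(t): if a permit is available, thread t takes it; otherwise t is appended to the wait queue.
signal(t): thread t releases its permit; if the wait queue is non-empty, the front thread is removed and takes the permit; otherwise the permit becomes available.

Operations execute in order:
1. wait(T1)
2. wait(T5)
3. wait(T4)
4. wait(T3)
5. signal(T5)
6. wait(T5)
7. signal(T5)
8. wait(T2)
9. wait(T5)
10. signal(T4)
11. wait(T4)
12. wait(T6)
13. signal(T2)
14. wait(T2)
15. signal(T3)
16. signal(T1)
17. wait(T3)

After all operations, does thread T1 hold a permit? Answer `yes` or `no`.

Answer: no

Derivation:
Step 1: wait(T1) -> count=3 queue=[] holders={T1}
Step 2: wait(T5) -> count=2 queue=[] holders={T1,T5}
Step 3: wait(T4) -> count=1 queue=[] holders={T1,T4,T5}
Step 4: wait(T3) -> count=0 queue=[] holders={T1,T3,T4,T5}
Step 5: signal(T5) -> count=1 queue=[] holders={T1,T3,T4}
Step 6: wait(T5) -> count=0 queue=[] holders={T1,T3,T4,T5}
Step 7: signal(T5) -> count=1 queue=[] holders={T1,T3,T4}
Step 8: wait(T2) -> count=0 queue=[] holders={T1,T2,T3,T4}
Step 9: wait(T5) -> count=0 queue=[T5] holders={T1,T2,T3,T4}
Step 10: signal(T4) -> count=0 queue=[] holders={T1,T2,T3,T5}
Step 11: wait(T4) -> count=0 queue=[T4] holders={T1,T2,T3,T5}
Step 12: wait(T6) -> count=0 queue=[T4,T6] holders={T1,T2,T3,T5}
Step 13: signal(T2) -> count=0 queue=[T6] holders={T1,T3,T4,T5}
Step 14: wait(T2) -> count=0 queue=[T6,T2] holders={T1,T3,T4,T5}
Step 15: signal(T3) -> count=0 queue=[T2] holders={T1,T4,T5,T6}
Step 16: signal(T1) -> count=0 queue=[] holders={T2,T4,T5,T6}
Step 17: wait(T3) -> count=0 queue=[T3] holders={T2,T4,T5,T6}
Final holders: {T2,T4,T5,T6} -> T1 not in holders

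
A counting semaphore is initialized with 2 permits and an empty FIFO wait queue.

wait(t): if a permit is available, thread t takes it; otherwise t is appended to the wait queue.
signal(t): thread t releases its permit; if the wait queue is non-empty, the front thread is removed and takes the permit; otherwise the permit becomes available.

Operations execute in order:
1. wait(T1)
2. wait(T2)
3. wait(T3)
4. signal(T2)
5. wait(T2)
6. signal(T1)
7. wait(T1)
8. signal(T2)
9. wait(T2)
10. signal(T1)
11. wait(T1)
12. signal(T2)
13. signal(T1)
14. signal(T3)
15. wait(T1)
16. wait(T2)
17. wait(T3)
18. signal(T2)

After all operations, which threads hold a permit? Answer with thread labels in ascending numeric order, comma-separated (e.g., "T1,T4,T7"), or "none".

Answer: T1,T3

Derivation:
Step 1: wait(T1) -> count=1 queue=[] holders={T1}
Step 2: wait(T2) -> count=0 queue=[] holders={T1,T2}
Step 3: wait(T3) -> count=0 queue=[T3] holders={T1,T2}
Step 4: signal(T2) -> count=0 queue=[] holders={T1,T3}
Step 5: wait(T2) -> count=0 queue=[T2] holders={T1,T3}
Step 6: signal(T1) -> count=0 queue=[] holders={T2,T3}
Step 7: wait(T1) -> count=0 queue=[T1] holders={T2,T3}
Step 8: signal(T2) -> count=0 queue=[] holders={T1,T3}
Step 9: wait(T2) -> count=0 queue=[T2] holders={T1,T3}
Step 10: signal(T1) -> count=0 queue=[] holders={T2,T3}
Step 11: wait(T1) -> count=0 queue=[T1] holders={T2,T3}
Step 12: signal(T2) -> count=0 queue=[] holders={T1,T3}
Step 13: signal(T1) -> count=1 queue=[] holders={T3}
Step 14: signal(T3) -> count=2 queue=[] holders={none}
Step 15: wait(T1) -> count=1 queue=[] holders={T1}
Step 16: wait(T2) -> count=0 queue=[] holders={T1,T2}
Step 17: wait(T3) -> count=0 queue=[T3] holders={T1,T2}
Step 18: signal(T2) -> count=0 queue=[] holders={T1,T3}
Final holders: T1,T3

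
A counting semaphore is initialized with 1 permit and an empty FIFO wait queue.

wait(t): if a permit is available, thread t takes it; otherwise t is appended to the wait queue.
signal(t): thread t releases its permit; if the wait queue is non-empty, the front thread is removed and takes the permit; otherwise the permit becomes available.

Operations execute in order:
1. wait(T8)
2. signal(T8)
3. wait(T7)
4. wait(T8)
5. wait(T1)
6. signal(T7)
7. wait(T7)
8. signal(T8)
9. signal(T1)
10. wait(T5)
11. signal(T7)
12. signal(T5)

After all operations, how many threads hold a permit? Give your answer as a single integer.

Step 1: wait(T8) -> count=0 queue=[] holders={T8}
Step 2: signal(T8) -> count=1 queue=[] holders={none}
Step 3: wait(T7) -> count=0 queue=[] holders={T7}
Step 4: wait(T8) -> count=0 queue=[T8] holders={T7}
Step 5: wait(T1) -> count=0 queue=[T8,T1] holders={T7}
Step 6: signal(T7) -> count=0 queue=[T1] holders={T8}
Step 7: wait(T7) -> count=0 queue=[T1,T7] holders={T8}
Step 8: signal(T8) -> count=0 queue=[T7] holders={T1}
Step 9: signal(T1) -> count=0 queue=[] holders={T7}
Step 10: wait(T5) -> count=0 queue=[T5] holders={T7}
Step 11: signal(T7) -> count=0 queue=[] holders={T5}
Step 12: signal(T5) -> count=1 queue=[] holders={none}
Final holders: {none} -> 0 thread(s)

Answer: 0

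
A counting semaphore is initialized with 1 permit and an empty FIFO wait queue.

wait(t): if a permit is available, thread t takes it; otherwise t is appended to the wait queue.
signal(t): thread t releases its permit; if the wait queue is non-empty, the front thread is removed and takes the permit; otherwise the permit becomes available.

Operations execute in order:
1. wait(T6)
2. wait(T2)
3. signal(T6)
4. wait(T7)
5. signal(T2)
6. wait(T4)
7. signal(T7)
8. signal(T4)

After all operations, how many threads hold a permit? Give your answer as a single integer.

Step 1: wait(T6) -> count=0 queue=[] holders={T6}
Step 2: wait(T2) -> count=0 queue=[T2] holders={T6}
Step 3: signal(T6) -> count=0 queue=[] holders={T2}
Step 4: wait(T7) -> count=0 queue=[T7] holders={T2}
Step 5: signal(T2) -> count=0 queue=[] holders={T7}
Step 6: wait(T4) -> count=0 queue=[T4] holders={T7}
Step 7: signal(T7) -> count=0 queue=[] holders={T4}
Step 8: signal(T4) -> count=1 queue=[] holders={none}
Final holders: {none} -> 0 thread(s)

Answer: 0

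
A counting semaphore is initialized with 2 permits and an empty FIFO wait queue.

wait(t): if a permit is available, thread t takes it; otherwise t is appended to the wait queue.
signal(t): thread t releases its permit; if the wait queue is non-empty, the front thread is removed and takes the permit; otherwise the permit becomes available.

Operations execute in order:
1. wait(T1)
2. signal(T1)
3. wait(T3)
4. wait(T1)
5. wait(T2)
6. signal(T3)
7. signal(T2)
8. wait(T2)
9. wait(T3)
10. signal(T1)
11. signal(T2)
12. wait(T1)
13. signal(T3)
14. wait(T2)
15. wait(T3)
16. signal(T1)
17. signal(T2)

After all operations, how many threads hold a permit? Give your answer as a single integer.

Answer: 1

Derivation:
Step 1: wait(T1) -> count=1 queue=[] holders={T1}
Step 2: signal(T1) -> count=2 queue=[] holders={none}
Step 3: wait(T3) -> count=1 queue=[] holders={T3}
Step 4: wait(T1) -> count=0 queue=[] holders={T1,T3}
Step 5: wait(T2) -> count=0 queue=[T2] holders={T1,T3}
Step 6: signal(T3) -> count=0 queue=[] holders={T1,T2}
Step 7: signal(T2) -> count=1 queue=[] holders={T1}
Step 8: wait(T2) -> count=0 queue=[] holders={T1,T2}
Step 9: wait(T3) -> count=0 queue=[T3] holders={T1,T2}
Step 10: signal(T1) -> count=0 queue=[] holders={T2,T3}
Step 11: signal(T2) -> count=1 queue=[] holders={T3}
Step 12: wait(T1) -> count=0 queue=[] holders={T1,T3}
Step 13: signal(T3) -> count=1 queue=[] holders={T1}
Step 14: wait(T2) -> count=0 queue=[] holders={T1,T2}
Step 15: wait(T3) -> count=0 queue=[T3] holders={T1,T2}
Step 16: signal(T1) -> count=0 queue=[] holders={T2,T3}
Step 17: signal(T2) -> count=1 queue=[] holders={T3}
Final holders: {T3} -> 1 thread(s)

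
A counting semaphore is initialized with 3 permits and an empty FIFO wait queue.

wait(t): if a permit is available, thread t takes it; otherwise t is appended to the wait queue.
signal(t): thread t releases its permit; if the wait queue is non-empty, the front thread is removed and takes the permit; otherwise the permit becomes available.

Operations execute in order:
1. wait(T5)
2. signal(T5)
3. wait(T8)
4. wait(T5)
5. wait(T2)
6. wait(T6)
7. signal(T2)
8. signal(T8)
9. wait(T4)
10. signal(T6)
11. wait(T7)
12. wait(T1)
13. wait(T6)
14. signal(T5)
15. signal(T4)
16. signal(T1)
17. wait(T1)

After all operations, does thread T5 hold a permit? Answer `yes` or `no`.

Answer: no

Derivation:
Step 1: wait(T5) -> count=2 queue=[] holders={T5}
Step 2: signal(T5) -> count=3 queue=[] holders={none}
Step 3: wait(T8) -> count=2 queue=[] holders={T8}
Step 4: wait(T5) -> count=1 queue=[] holders={T5,T8}
Step 5: wait(T2) -> count=0 queue=[] holders={T2,T5,T8}
Step 6: wait(T6) -> count=0 queue=[T6] holders={T2,T5,T8}
Step 7: signal(T2) -> count=0 queue=[] holders={T5,T6,T8}
Step 8: signal(T8) -> count=1 queue=[] holders={T5,T6}
Step 9: wait(T4) -> count=0 queue=[] holders={T4,T5,T6}
Step 10: signal(T6) -> count=1 queue=[] holders={T4,T5}
Step 11: wait(T7) -> count=0 queue=[] holders={T4,T5,T7}
Step 12: wait(T1) -> count=0 queue=[T1] holders={T4,T5,T7}
Step 13: wait(T6) -> count=0 queue=[T1,T6] holders={T4,T5,T7}
Step 14: signal(T5) -> count=0 queue=[T6] holders={T1,T4,T7}
Step 15: signal(T4) -> count=0 queue=[] holders={T1,T6,T7}
Step 16: signal(T1) -> count=1 queue=[] holders={T6,T7}
Step 17: wait(T1) -> count=0 queue=[] holders={T1,T6,T7}
Final holders: {T1,T6,T7} -> T5 not in holders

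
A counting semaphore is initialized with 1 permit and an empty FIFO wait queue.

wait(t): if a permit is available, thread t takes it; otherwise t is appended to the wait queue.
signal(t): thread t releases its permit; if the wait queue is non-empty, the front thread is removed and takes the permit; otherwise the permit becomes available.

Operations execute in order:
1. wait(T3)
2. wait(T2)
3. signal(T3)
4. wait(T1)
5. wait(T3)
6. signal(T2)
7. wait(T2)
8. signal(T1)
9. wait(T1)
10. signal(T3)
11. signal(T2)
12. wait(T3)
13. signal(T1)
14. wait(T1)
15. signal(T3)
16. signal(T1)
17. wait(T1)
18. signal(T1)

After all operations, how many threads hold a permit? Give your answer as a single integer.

Answer: 0

Derivation:
Step 1: wait(T3) -> count=0 queue=[] holders={T3}
Step 2: wait(T2) -> count=0 queue=[T2] holders={T3}
Step 3: signal(T3) -> count=0 queue=[] holders={T2}
Step 4: wait(T1) -> count=0 queue=[T1] holders={T2}
Step 5: wait(T3) -> count=0 queue=[T1,T3] holders={T2}
Step 6: signal(T2) -> count=0 queue=[T3] holders={T1}
Step 7: wait(T2) -> count=0 queue=[T3,T2] holders={T1}
Step 8: signal(T1) -> count=0 queue=[T2] holders={T3}
Step 9: wait(T1) -> count=0 queue=[T2,T1] holders={T3}
Step 10: signal(T3) -> count=0 queue=[T1] holders={T2}
Step 11: signal(T2) -> count=0 queue=[] holders={T1}
Step 12: wait(T3) -> count=0 queue=[T3] holders={T1}
Step 13: signal(T1) -> count=0 queue=[] holders={T3}
Step 14: wait(T1) -> count=0 queue=[T1] holders={T3}
Step 15: signal(T3) -> count=0 queue=[] holders={T1}
Step 16: signal(T1) -> count=1 queue=[] holders={none}
Step 17: wait(T1) -> count=0 queue=[] holders={T1}
Step 18: signal(T1) -> count=1 queue=[] holders={none}
Final holders: {none} -> 0 thread(s)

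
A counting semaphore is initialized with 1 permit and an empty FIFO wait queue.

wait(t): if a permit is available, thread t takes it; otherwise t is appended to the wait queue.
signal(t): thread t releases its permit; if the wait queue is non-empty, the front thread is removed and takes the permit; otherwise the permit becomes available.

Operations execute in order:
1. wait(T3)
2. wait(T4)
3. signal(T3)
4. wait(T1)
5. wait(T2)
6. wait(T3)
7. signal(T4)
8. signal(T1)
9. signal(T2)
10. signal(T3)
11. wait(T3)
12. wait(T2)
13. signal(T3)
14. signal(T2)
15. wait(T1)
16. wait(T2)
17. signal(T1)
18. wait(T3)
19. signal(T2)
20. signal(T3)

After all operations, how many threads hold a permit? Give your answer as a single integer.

Step 1: wait(T3) -> count=0 queue=[] holders={T3}
Step 2: wait(T4) -> count=0 queue=[T4] holders={T3}
Step 3: signal(T3) -> count=0 queue=[] holders={T4}
Step 4: wait(T1) -> count=0 queue=[T1] holders={T4}
Step 5: wait(T2) -> count=0 queue=[T1,T2] holders={T4}
Step 6: wait(T3) -> count=0 queue=[T1,T2,T3] holders={T4}
Step 7: signal(T4) -> count=0 queue=[T2,T3] holders={T1}
Step 8: signal(T1) -> count=0 queue=[T3] holders={T2}
Step 9: signal(T2) -> count=0 queue=[] holders={T3}
Step 10: signal(T3) -> count=1 queue=[] holders={none}
Step 11: wait(T3) -> count=0 queue=[] holders={T3}
Step 12: wait(T2) -> count=0 queue=[T2] holders={T3}
Step 13: signal(T3) -> count=0 queue=[] holders={T2}
Step 14: signal(T2) -> count=1 queue=[] holders={none}
Step 15: wait(T1) -> count=0 queue=[] holders={T1}
Step 16: wait(T2) -> count=0 queue=[T2] holders={T1}
Step 17: signal(T1) -> count=0 queue=[] holders={T2}
Step 18: wait(T3) -> count=0 queue=[T3] holders={T2}
Step 19: signal(T2) -> count=0 queue=[] holders={T3}
Step 20: signal(T3) -> count=1 queue=[] holders={none}
Final holders: {none} -> 0 thread(s)

Answer: 0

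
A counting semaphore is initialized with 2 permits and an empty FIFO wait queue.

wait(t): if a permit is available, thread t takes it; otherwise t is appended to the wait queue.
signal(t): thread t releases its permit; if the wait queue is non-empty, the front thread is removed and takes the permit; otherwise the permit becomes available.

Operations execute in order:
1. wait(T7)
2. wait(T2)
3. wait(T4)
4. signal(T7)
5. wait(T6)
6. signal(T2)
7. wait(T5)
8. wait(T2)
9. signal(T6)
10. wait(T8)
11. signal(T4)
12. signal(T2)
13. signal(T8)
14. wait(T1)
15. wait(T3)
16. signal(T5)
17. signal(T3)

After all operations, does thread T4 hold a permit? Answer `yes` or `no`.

Answer: no

Derivation:
Step 1: wait(T7) -> count=1 queue=[] holders={T7}
Step 2: wait(T2) -> count=0 queue=[] holders={T2,T7}
Step 3: wait(T4) -> count=0 queue=[T4] holders={T2,T7}
Step 4: signal(T7) -> count=0 queue=[] holders={T2,T4}
Step 5: wait(T6) -> count=0 queue=[T6] holders={T2,T4}
Step 6: signal(T2) -> count=0 queue=[] holders={T4,T6}
Step 7: wait(T5) -> count=0 queue=[T5] holders={T4,T6}
Step 8: wait(T2) -> count=0 queue=[T5,T2] holders={T4,T6}
Step 9: signal(T6) -> count=0 queue=[T2] holders={T4,T5}
Step 10: wait(T8) -> count=0 queue=[T2,T8] holders={T4,T5}
Step 11: signal(T4) -> count=0 queue=[T8] holders={T2,T5}
Step 12: signal(T2) -> count=0 queue=[] holders={T5,T8}
Step 13: signal(T8) -> count=1 queue=[] holders={T5}
Step 14: wait(T1) -> count=0 queue=[] holders={T1,T5}
Step 15: wait(T3) -> count=0 queue=[T3] holders={T1,T5}
Step 16: signal(T5) -> count=0 queue=[] holders={T1,T3}
Step 17: signal(T3) -> count=1 queue=[] holders={T1}
Final holders: {T1} -> T4 not in holders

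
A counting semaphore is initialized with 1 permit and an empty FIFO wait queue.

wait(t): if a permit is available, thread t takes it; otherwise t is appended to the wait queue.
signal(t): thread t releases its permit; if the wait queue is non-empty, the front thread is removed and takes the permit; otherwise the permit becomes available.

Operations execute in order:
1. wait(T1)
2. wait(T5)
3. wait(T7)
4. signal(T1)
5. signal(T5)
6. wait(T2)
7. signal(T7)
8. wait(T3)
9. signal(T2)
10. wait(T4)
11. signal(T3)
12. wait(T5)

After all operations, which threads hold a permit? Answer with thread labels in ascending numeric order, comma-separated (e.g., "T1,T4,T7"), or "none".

Answer: T4

Derivation:
Step 1: wait(T1) -> count=0 queue=[] holders={T1}
Step 2: wait(T5) -> count=0 queue=[T5] holders={T1}
Step 3: wait(T7) -> count=0 queue=[T5,T7] holders={T1}
Step 4: signal(T1) -> count=0 queue=[T7] holders={T5}
Step 5: signal(T5) -> count=0 queue=[] holders={T7}
Step 6: wait(T2) -> count=0 queue=[T2] holders={T7}
Step 7: signal(T7) -> count=0 queue=[] holders={T2}
Step 8: wait(T3) -> count=0 queue=[T3] holders={T2}
Step 9: signal(T2) -> count=0 queue=[] holders={T3}
Step 10: wait(T4) -> count=0 queue=[T4] holders={T3}
Step 11: signal(T3) -> count=0 queue=[] holders={T4}
Step 12: wait(T5) -> count=0 queue=[T5] holders={T4}
Final holders: T4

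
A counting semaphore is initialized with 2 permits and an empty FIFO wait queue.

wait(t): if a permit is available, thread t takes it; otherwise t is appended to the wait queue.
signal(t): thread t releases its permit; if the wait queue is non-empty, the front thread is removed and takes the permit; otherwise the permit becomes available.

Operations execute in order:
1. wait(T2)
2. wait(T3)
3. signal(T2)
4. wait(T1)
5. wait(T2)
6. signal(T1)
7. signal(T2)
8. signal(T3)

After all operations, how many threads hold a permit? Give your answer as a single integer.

Step 1: wait(T2) -> count=1 queue=[] holders={T2}
Step 2: wait(T3) -> count=0 queue=[] holders={T2,T3}
Step 3: signal(T2) -> count=1 queue=[] holders={T3}
Step 4: wait(T1) -> count=0 queue=[] holders={T1,T3}
Step 5: wait(T2) -> count=0 queue=[T2] holders={T1,T3}
Step 6: signal(T1) -> count=0 queue=[] holders={T2,T3}
Step 7: signal(T2) -> count=1 queue=[] holders={T3}
Step 8: signal(T3) -> count=2 queue=[] holders={none}
Final holders: {none} -> 0 thread(s)

Answer: 0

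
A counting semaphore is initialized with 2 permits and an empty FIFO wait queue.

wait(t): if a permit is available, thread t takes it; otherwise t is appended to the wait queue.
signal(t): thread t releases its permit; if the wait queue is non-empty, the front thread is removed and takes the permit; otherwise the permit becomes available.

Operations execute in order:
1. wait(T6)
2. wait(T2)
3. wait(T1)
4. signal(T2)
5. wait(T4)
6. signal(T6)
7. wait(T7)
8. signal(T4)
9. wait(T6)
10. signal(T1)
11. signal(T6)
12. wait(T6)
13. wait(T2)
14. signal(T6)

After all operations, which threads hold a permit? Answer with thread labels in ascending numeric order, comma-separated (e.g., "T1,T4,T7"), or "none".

Answer: T2,T7

Derivation:
Step 1: wait(T6) -> count=1 queue=[] holders={T6}
Step 2: wait(T2) -> count=0 queue=[] holders={T2,T6}
Step 3: wait(T1) -> count=0 queue=[T1] holders={T2,T6}
Step 4: signal(T2) -> count=0 queue=[] holders={T1,T6}
Step 5: wait(T4) -> count=0 queue=[T4] holders={T1,T6}
Step 6: signal(T6) -> count=0 queue=[] holders={T1,T4}
Step 7: wait(T7) -> count=0 queue=[T7] holders={T1,T4}
Step 8: signal(T4) -> count=0 queue=[] holders={T1,T7}
Step 9: wait(T6) -> count=0 queue=[T6] holders={T1,T7}
Step 10: signal(T1) -> count=0 queue=[] holders={T6,T7}
Step 11: signal(T6) -> count=1 queue=[] holders={T7}
Step 12: wait(T6) -> count=0 queue=[] holders={T6,T7}
Step 13: wait(T2) -> count=0 queue=[T2] holders={T6,T7}
Step 14: signal(T6) -> count=0 queue=[] holders={T2,T7}
Final holders: T2,T7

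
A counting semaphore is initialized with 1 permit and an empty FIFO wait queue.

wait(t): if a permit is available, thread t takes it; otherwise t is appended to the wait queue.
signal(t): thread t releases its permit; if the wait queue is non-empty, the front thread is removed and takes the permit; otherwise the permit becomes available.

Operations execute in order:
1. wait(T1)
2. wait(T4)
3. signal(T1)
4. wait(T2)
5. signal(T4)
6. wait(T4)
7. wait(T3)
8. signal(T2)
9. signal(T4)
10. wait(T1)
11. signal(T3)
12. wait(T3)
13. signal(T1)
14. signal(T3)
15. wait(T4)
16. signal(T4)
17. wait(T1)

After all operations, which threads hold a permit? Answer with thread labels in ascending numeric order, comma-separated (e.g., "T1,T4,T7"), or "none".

Answer: T1

Derivation:
Step 1: wait(T1) -> count=0 queue=[] holders={T1}
Step 2: wait(T4) -> count=0 queue=[T4] holders={T1}
Step 3: signal(T1) -> count=0 queue=[] holders={T4}
Step 4: wait(T2) -> count=0 queue=[T2] holders={T4}
Step 5: signal(T4) -> count=0 queue=[] holders={T2}
Step 6: wait(T4) -> count=0 queue=[T4] holders={T2}
Step 7: wait(T3) -> count=0 queue=[T4,T3] holders={T2}
Step 8: signal(T2) -> count=0 queue=[T3] holders={T4}
Step 9: signal(T4) -> count=0 queue=[] holders={T3}
Step 10: wait(T1) -> count=0 queue=[T1] holders={T3}
Step 11: signal(T3) -> count=0 queue=[] holders={T1}
Step 12: wait(T3) -> count=0 queue=[T3] holders={T1}
Step 13: signal(T1) -> count=0 queue=[] holders={T3}
Step 14: signal(T3) -> count=1 queue=[] holders={none}
Step 15: wait(T4) -> count=0 queue=[] holders={T4}
Step 16: signal(T4) -> count=1 queue=[] holders={none}
Step 17: wait(T1) -> count=0 queue=[] holders={T1}
Final holders: T1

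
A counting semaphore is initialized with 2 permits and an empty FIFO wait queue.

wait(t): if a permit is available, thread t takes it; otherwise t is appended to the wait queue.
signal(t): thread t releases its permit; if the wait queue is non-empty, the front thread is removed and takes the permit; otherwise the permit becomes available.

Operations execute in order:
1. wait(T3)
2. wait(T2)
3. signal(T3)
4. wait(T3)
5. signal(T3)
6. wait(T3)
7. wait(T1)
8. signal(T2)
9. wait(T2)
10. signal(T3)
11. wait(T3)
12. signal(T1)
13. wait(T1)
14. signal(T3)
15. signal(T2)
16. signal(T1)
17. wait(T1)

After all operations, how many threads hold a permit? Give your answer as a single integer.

Answer: 1

Derivation:
Step 1: wait(T3) -> count=1 queue=[] holders={T3}
Step 2: wait(T2) -> count=0 queue=[] holders={T2,T3}
Step 3: signal(T3) -> count=1 queue=[] holders={T2}
Step 4: wait(T3) -> count=0 queue=[] holders={T2,T3}
Step 5: signal(T3) -> count=1 queue=[] holders={T2}
Step 6: wait(T3) -> count=0 queue=[] holders={T2,T3}
Step 7: wait(T1) -> count=0 queue=[T1] holders={T2,T3}
Step 8: signal(T2) -> count=0 queue=[] holders={T1,T3}
Step 9: wait(T2) -> count=0 queue=[T2] holders={T1,T3}
Step 10: signal(T3) -> count=0 queue=[] holders={T1,T2}
Step 11: wait(T3) -> count=0 queue=[T3] holders={T1,T2}
Step 12: signal(T1) -> count=0 queue=[] holders={T2,T3}
Step 13: wait(T1) -> count=0 queue=[T1] holders={T2,T3}
Step 14: signal(T3) -> count=0 queue=[] holders={T1,T2}
Step 15: signal(T2) -> count=1 queue=[] holders={T1}
Step 16: signal(T1) -> count=2 queue=[] holders={none}
Step 17: wait(T1) -> count=1 queue=[] holders={T1}
Final holders: {T1} -> 1 thread(s)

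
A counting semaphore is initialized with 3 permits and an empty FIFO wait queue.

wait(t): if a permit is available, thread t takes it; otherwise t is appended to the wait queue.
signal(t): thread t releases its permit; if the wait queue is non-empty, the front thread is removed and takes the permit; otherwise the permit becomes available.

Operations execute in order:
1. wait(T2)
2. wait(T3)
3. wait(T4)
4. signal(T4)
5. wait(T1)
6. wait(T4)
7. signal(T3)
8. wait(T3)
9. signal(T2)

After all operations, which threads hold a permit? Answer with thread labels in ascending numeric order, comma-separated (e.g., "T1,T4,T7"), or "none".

Answer: T1,T3,T4

Derivation:
Step 1: wait(T2) -> count=2 queue=[] holders={T2}
Step 2: wait(T3) -> count=1 queue=[] holders={T2,T3}
Step 3: wait(T4) -> count=0 queue=[] holders={T2,T3,T4}
Step 4: signal(T4) -> count=1 queue=[] holders={T2,T3}
Step 5: wait(T1) -> count=0 queue=[] holders={T1,T2,T3}
Step 6: wait(T4) -> count=0 queue=[T4] holders={T1,T2,T3}
Step 7: signal(T3) -> count=0 queue=[] holders={T1,T2,T4}
Step 8: wait(T3) -> count=0 queue=[T3] holders={T1,T2,T4}
Step 9: signal(T2) -> count=0 queue=[] holders={T1,T3,T4}
Final holders: T1,T3,T4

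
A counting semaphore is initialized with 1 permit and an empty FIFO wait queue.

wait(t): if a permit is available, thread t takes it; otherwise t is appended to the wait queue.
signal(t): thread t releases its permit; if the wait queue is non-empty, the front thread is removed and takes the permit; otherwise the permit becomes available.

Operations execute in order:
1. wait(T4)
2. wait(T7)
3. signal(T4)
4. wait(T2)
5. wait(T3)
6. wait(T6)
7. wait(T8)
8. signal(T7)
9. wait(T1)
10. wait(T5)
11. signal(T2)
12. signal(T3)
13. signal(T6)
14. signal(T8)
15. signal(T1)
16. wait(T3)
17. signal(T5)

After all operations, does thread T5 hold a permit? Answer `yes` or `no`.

Step 1: wait(T4) -> count=0 queue=[] holders={T4}
Step 2: wait(T7) -> count=0 queue=[T7] holders={T4}
Step 3: signal(T4) -> count=0 queue=[] holders={T7}
Step 4: wait(T2) -> count=0 queue=[T2] holders={T7}
Step 5: wait(T3) -> count=0 queue=[T2,T3] holders={T7}
Step 6: wait(T6) -> count=0 queue=[T2,T3,T6] holders={T7}
Step 7: wait(T8) -> count=0 queue=[T2,T3,T6,T8] holders={T7}
Step 8: signal(T7) -> count=0 queue=[T3,T6,T8] holders={T2}
Step 9: wait(T1) -> count=0 queue=[T3,T6,T8,T1] holders={T2}
Step 10: wait(T5) -> count=0 queue=[T3,T6,T8,T1,T5] holders={T2}
Step 11: signal(T2) -> count=0 queue=[T6,T8,T1,T5] holders={T3}
Step 12: signal(T3) -> count=0 queue=[T8,T1,T5] holders={T6}
Step 13: signal(T6) -> count=0 queue=[T1,T5] holders={T8}
Step 14: signal(T8) -> count=0 queue=[T5] holders={T1}
Step 15: signal(T1) -> count=0 queue=[] holders={T5}
Step 16: wait(T3) -> count=0 queue=[T3] holders={T5}
Step 17: signal(T5) -> count=0 queue=[] holders={T3}
Final holders: {T3} -> T5 not in holders

Answer: no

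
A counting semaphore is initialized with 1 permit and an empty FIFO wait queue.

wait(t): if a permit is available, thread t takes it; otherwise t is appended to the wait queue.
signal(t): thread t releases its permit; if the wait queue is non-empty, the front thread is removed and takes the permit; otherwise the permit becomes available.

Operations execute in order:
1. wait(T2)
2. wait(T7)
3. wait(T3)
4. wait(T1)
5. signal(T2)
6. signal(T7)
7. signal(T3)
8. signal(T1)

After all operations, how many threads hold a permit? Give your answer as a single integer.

Step 1: wait(T2) -> count=0 queue=[] holders={T2}
Step 2: wait(T7) -> count=0 queue=[T7] holders={T2}
Step 3: wait(T3) -> count=0 queue=[T7,T3] holders={T2}
Step 4: wait(T1) -> count=0 queue=[T7,T3,T1] holders={T2}
Step 5: signal(T2) -> count=0 queue=[T3,T1] holders={T7}
Step 6: signal(T7) -> count=0 queue=[T1] holders={T3}
Step 7: signal(T3) -> count=0 queue=[] holders={T1}
Step 8: signal(T1) -> count=1 queue=[] holders={none}
Final holders: {none} -> 0 thread(s)

Answer: 0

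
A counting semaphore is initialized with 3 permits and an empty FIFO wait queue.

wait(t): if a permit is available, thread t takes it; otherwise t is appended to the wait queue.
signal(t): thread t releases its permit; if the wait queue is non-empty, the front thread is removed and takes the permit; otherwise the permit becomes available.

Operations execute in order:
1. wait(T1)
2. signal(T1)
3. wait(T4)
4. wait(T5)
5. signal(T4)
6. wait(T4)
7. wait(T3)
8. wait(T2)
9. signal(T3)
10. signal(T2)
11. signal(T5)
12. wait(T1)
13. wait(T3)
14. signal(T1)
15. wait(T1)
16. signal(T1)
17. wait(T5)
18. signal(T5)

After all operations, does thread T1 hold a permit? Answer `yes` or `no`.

Answer: no

Derivation:
Step 1: wait(T1) -> count=2 queue=[] holders={T1}
Step 2: signal(T1) -> count=3 queue=[] holders={none}
Step 3: wait(T4) -> count=2 queue=[] holders={T4}
Step 4: wait(T5) -> count=1 queue=[] holders={T4,T5}
Step 5: signal(T4) -> count=2 queue=[] holders={T5}
Step 6: wait(T4) -> count=1 queue=[] holders={T4,T5}
Step 7: wait(T3) -> count=0 queue=[] holders={T3,T4,T5}
Step 8: wait(T2) -> count=0 queue=[T2] holders={T3,T4,T5}
Step 9: signal(T3) -> count=0 queue=[] holders={T2,T4,T5}
Step 10: signal(T2) -> count=1 queue=[] holders={T4,T5}
Step 11: signal(T5) -> count=2 queue=[] holders={T4}
Step 12: wait(T1) -> count=1 queue=[] holders={T1,T4}
Step 13: wait(T3) -> count=0 queue=[] holders={T1,T3,T4}
Step 14: signal(T1) -> count=1 queue=[] holders={T3,T4}
Step 15: wait(T1) -> count=0 queue=[] holders={T1,T3,T4}
Step 16: signal(T1) -> count=1 queue=[] holders={T3,T4}
Step 17: wait(T5) -> count=0 queue=[] holders={T3,T4,T5}
Step 18: signal(T5) -> count=1 queue=[] holders={T3,T4}
Final holders: {T3,T4} -> T1 not in holders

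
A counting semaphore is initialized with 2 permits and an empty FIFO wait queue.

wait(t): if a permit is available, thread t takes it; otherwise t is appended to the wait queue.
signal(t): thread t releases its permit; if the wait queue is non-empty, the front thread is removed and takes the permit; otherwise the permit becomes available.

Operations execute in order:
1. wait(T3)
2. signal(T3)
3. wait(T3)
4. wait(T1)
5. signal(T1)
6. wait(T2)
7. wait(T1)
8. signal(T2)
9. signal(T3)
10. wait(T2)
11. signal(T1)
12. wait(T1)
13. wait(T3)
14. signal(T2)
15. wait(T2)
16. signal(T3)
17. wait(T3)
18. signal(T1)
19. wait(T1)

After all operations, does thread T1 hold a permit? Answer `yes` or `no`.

Answer: no

Derivation:
Step 1: wait(T3) -> count=1 queue=[] holders={T3}
Step 2: signal(T3) -> count=2 queue=[] holders={none}
Step 3: wait(T3) -> count=1 queue=[] holders={T3}
Step 4: wait(T1) -> count=0 queue=[] holders={T1,T3}
Step 5: signal(T1) -> count=1 queue=[] holders={T3}
Step 6: wait(T2) -> count=0 queue=[] holders={T2,T3}
Step 7: wait(T1) -> count=0 queue=[T1] holders={T2,T3}
Step 8: signal(T2) -> count=0 queue=[] holders={T1,T3}
Step 9: signal(T3) -> count=1 queue=[] holders={T1}
Step 10: wait(T2) -> count=0 queue=[] holders={T1,T2}
Step 11: signal(T1) -> count=1 queue=[] holders={T2}
Step 12: wait(T1) -> count=0 queue=[] holders={T1,T2}
Step 13: wait(T3) -> count=0 queue=[T3] holders={T1,T2}
Step 14: signal(T2) -> count=0 queue=[] holders={T1,T3}
Step 15: wait(T2) -> count=0 queue=[T2] holders={T1,T3}
Step 16: signal(T3) -> count=0 queue=[] holders={T1,T2}
Step 17: wait(T3) -> count=0 queue=[T3] holders={T1,T2}
Step 18: signal(T1) -> count=0 queue=[] holders={T2,T3}
Step 19: wait(T1) -> count=0 queue=[T1] holders={T2,T3}
Final holders: {T2,T3} -> T1 not in holders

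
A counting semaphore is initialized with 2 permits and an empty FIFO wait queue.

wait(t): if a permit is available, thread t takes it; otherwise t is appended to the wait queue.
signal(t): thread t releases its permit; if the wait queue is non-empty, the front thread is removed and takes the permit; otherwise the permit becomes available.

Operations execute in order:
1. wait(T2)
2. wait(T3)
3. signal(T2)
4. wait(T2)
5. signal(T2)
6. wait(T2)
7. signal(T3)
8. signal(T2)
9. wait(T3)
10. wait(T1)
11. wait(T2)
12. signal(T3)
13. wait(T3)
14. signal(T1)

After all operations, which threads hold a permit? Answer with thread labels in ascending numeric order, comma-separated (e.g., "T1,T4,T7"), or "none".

Step 1: wait(T2) -> count=1 queue=[] holders={T2}
Step 2: wait(T3) -> count=0 queue=[] holders={T2,T3}
Step 3: signal(T2) -> count=1 queue=[] holders={T3}
Step 4: wait(T2) -> count=0 queue=[] holders={T2,T3}
Step 5: signal(T2) -> count=1 queue=[] holders={T3}
Step 6: wait(T2) -> count=0 queue=[] holders={T2,T3}
Step 7: signal(T3) -> count=1 queue=[] holders={T2}
Step 8: signal(T2) -> count=2 queue=[] holders={none}
Step 9: wait(T3) -> count=1 queue=[] holders={T3}
Step 10: wait(T1) -> count=0 queue=[] holders={T1,T3}
Step 11: wait(T2) -> count=0 queue=[T2] holders={T1,T3}
Step 12: signal(T3) -> count=0 queue=[] holders={T1,T2}
Step 13: wait(T3) -> count=0 queue=[T3] holders={T1,T2}
Step 14: signal(T1) -> count=0 queue=[] holders={T2,T3}
Final holders: T2,T3

Answer: T2,T3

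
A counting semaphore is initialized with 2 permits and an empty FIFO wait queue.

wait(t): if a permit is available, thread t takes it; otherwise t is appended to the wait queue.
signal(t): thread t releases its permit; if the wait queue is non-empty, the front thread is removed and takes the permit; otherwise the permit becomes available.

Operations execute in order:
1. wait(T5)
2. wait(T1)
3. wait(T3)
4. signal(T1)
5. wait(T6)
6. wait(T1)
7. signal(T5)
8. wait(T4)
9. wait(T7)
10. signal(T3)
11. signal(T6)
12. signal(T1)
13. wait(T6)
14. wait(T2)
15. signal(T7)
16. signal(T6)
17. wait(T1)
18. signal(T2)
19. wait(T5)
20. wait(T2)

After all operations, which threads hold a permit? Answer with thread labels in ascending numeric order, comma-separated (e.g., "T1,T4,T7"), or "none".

Answer: T1,T4

Derivation:
Step 1: wait(T5) -> count=1 queue=[] holders={T5}
Step 2: wait(T1) -> count=0 queue=[] holders={T1,T5}
Step 3: wait(T3) -> count=0 queue=[T3] holders={T1,T5}
Step 4: signal(T1) -> count=0 queue=[] holders={T3,T5}
Step 5: wait(T6) -> count=0 queue=[T6] holders={T3,T5}
Step 6: wait(T1) -> count=0 queue=[T6,T1] holders={T3,T5}
Step 7: signal(T5) -> count=0 queue=[T1] holders={T3,T6}
Step 8: wait(T4) -> count=0 queue=[T1,T4] holders={T3,T6}
Step 9: wait(T7) -> count=0 queue=[T1,T4,T7] holders={T3,T6}
Step 10: signal(T3) -> count=0 queue=[T4,T7] holders={T1,T6}
Step 11: signal(T6) -> count=0 queue=[T7] holders={T1,T4}
Step 12: signal(T1) -> count=0 queue=[] holders={T4,T7}
Step 13: wait(T6) -> count=0 queue=[T6] holders={T4,T7}
Step 14: wait(T2) -> count=0 queue=[T6,T2] holders={T4,T7}
Step 15: signal(T7) -> count=0 queue=[T2] holders={T4,T6}
Step 16: signal(T6) -> count=0 queue=[] holders={T2,T4}
Step 17: wait(T1) -> count=0 queue=[T1] holders={T2,T4}
Step 18: signal(T2) -> count=0 queue=[] holders={T1,T4}
Step 19: wait(T5) -> count=0 queue=[T5] holders={T1,T4}
Step 20: wait(T2) -> count=0 queue=[T5,T2] holders={T1,T4}
Final holders: T1,T4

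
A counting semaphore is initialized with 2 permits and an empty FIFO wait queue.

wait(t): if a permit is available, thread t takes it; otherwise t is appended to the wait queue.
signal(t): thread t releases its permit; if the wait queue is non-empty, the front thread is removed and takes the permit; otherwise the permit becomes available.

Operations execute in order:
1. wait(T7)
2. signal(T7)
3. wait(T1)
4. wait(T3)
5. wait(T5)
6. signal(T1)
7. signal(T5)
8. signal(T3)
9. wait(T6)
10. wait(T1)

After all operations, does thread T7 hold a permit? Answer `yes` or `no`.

Step 1: wait(T7) -> count=1 queue=[] holders={T7}
Step 2: signal(T7) -> count=2 queue=[] holders={none}
Step 3: wait(T1) -> count=1 queue=[] holders={T1}
Step 4: wait(T3) -> count=0 queue=[] holders={T1,T3}
Step 5: wait(T5) -> count=0 queue=[T5] holders={T1,T3}
Step 6: signal(T1) -> count=0 queue=[] holders={T3,T5}
Step 7: signal(T5) -> count=1 queue=[] holders={T3}
Step 8: signal(T3) -> count=2 queue=[] holders={none}
Step 9: wait(T6) -> count=1 queue=[] holders={T6}
Step 10: wait(T1) -> count=0 queue=[] holders={T1,T6}
Final holders: {T1,T6} -> T7 not in holders

Answer: no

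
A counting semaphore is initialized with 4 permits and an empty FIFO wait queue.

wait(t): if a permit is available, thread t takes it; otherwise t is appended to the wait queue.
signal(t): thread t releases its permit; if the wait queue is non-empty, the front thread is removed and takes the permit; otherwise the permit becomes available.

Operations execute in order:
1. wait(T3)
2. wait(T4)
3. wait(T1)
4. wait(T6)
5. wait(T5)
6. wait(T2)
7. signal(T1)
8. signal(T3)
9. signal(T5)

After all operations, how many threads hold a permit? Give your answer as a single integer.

Answer: 3

Derivation:
Step 1: wait(T3) -> count=3 queue=[] holders={T3}
Step 2: wait(T4) -> count=2 queue=[] holders={T3,T4}
Step 3: wait(T1) -> count=1 queue=[] holders={T1,T3,T4}
Step 4: wait(T6) -> count=0 queue=[] holders={T1,T3,T4,T6}
Step 5: wait(T5) -> count=0 queue=[T5] holders={T1,T3,T4,T6}
Step 6: wait(T2) -> count=0 queue=[T5,T2] holders={T1,T3,T4,T6}
Step 7: signal(T1) -> count=0 queue=[T2] holders={T3,T4,T5,T6}
Step 8: signal(T3) -> count=0 queue=[] holders={T2,T4,T5,T6}
Step 9: signal(T5) -> count=1 queue=[] holders={T2,T4,T6}
Final holders: {T2,T4,T6} -> 3 thread(s)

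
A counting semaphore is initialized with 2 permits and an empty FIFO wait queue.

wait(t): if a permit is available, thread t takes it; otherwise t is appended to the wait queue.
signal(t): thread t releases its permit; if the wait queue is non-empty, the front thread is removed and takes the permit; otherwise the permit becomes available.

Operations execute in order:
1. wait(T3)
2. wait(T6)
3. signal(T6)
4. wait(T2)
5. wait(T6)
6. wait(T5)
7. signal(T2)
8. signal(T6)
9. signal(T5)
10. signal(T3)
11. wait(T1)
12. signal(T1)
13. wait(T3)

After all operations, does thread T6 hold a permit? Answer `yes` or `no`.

Answer: no

Derivation:
Step 1: wait(T3) -> count=1 queue=[] holders={T3}
Step 2: wait(T6) -> count=0 queue=[] holders={T3,T6}
Step 3: signal(T6) -> count=1 queue=[] holders={T3}
Step 4: wait(T2) -> count=0 queue=[] holders={T2,T3}
Step 5: wait(T6) -> count=0 queue=[T6] holders={T2,T3}
Step 6: wait(T5) -> count=0 queue=[T6,T5] holders={T2,T3}
Step 7: signal(T2) -> count=0 queue=[T5] holders={T3,T6}
Step 8: signal(T6) -> count=0 queue=[] holders={T3,T5}
Step 9: signal(T5) -> count=1 queue=[] holders={T3}
Step 10: signal(T3) -> count=2 queue=[] holders={none}
Step 11: wait(T1) -> count=1 queue=[] holders={T1}
Step 12: signal(T1) -> count=2 queue=[] holders={none}
Step 13: wait(T3) -> count=1 queue=[] holders={T3}
Final holders: {T3} -> T6 not in holders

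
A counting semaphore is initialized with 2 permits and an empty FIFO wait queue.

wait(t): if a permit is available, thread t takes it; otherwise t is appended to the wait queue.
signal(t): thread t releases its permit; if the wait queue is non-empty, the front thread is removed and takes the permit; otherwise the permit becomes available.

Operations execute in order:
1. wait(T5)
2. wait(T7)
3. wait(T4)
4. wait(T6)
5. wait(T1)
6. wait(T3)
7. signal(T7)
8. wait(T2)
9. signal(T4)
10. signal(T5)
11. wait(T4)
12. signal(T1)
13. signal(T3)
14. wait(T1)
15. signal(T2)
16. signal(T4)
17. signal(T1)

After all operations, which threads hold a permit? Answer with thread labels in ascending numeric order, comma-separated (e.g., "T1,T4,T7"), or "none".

Answer: T6

Derivation:
Step 1: wait(T5) -> count=1 queue=[] holders={T5}
Step 2: wait(T7) -> count=0 queue=[] holders={T5,T7}
Step 3: wait(T4) -> count=0 queue=[T4] holders={T5,T7}
Step 4: wait(T6) -> count=0 queue=[T4,T6] holders={T5,T7}
Step 5: wait(T1) -> count=0 queue=[T4,T6,T1] holders={T5,T7}
Step 6: wait(T3) -> count=0 queue=[T4,T6,T1,T3] holders={T5,T7}
Step 7: signal(T7) -> count=0 queue=[T6,T1,T3] holders={T4,T5}
Step 8: wait(T2) -> count=0 queue=[T6,T1,T3,T2] holders={T4,T5}
Step 9: signal(T4) -> count=0 queue=[T1,T3,T2] holders={T5,T6}
Step 10: signal(T5) -> count=0 queue=[T3,T2] holders={T1,T6}
Step 11: wait(T4) -> count=0 queue=[T3,T2,T4] holders={T1,T6}
Step 12: signal(T1) -> count=0 queue=[T2,T4] holders={T3,T6}
Step 13: signal(T3) -> count=0 queue=[T4] holders={T2,T6}
Step 14: wait(T1) -> count=0 queue=[T4,T1] holders={T2,T6}
Step 15: signal(T2) -> count=0 queue=[T1] holders={T4,T6}
Step 16: signal(T4) -> count=0 queue=[] holders={T1,T6}
Step 17: signal(T1) -> count=1 queue=[] holders={T6}
Final holders: T6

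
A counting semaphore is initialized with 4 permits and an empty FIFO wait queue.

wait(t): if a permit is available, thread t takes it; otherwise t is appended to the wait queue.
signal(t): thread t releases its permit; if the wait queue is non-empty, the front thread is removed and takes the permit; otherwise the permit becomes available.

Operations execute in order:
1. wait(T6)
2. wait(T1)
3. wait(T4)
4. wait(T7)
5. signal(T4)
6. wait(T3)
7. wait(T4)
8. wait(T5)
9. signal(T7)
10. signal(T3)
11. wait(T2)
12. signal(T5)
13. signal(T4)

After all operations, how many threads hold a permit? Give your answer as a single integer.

Step 1: wait(T6) -> count=3 queue=[] holders={T6}
Step 2: wait(T1) -> count=2 queue=[] holders={T1,T6}
Step 3: wait(T4) -> count=1 queue=[] holders={T1,T4,T6}
Step 4: wait(T7) -> count=0 queue=[] holders={T1,T4,T6,T7}
Step 5: signal(T4) -> count=1 queue=[] holders={T1,T6,T7}
Step 6: wait(T3) -> count=0 queue=[] holders={T1,T3,T6,T7}
Step 7: wait(T4) -> count=0 queue=[T4] holders={T1,T3,T6,T7}
Step 8: wait(T5) -> count=0 queue=[T4,T5] holders={T1,T3,T6,T7}
Step 9: signal(T7) -> count=0 queue=[T5] holders={T1,T3,T4,T6}
Step 10: signal(T3) -> count=0 queue=[] holders={T1,T4,T5,T6}
Step 11: wait(T2) -> count=0 queue=[T2] holders={T1,T4,T5,T6}
Step 12: signal(T5) -> count=0 queue=[] holders={T1,T2,T4,T6}
Step 13: signal(T4) -> count=1 queue=[] holders={T1,T2,T6}
Final holders: {T1,T2,T6} -> 3 thread(s)

Answer: 3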